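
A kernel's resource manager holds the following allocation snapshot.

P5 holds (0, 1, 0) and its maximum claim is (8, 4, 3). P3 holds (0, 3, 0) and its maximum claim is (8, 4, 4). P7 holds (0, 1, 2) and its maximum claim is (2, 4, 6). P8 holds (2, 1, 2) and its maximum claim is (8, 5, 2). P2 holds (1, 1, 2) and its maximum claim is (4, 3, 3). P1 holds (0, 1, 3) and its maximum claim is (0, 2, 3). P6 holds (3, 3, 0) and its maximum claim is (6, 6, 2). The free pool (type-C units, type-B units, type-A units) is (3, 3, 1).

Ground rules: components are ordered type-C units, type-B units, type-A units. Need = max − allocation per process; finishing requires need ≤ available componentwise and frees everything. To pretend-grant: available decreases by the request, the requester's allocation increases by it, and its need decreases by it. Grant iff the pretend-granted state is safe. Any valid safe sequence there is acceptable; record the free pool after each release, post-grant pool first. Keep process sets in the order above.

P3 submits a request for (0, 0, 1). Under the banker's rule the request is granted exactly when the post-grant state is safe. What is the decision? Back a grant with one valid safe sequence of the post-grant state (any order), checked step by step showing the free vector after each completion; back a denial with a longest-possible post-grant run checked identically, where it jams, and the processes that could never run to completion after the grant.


GRANT: granting preserves safety; a valid post-grant sequence is P1, P2, P6, P8, P7, P3, P5.
Key observation: the grant leaves (3, 3, 0) free — enough for P1, whose release restarts the cascade.
Check on the post-grant state, step by step:
  pool = (3, 3, 0)
  P1: need (0, 1, 0) fits (3, 3, 0); releases (0, 1, 3), pool now (3, 4, 3)
  P2: need (3, 2, 1) fits (3, 4, 3); releases (1, 1, 2), pool now (4, 5, 5)
  P6: need (3, 3, 2) fits (4, 5, 5); releases (3, 3, 0), pool now (7, 8, 5)
  P8: need (6, 4, 0) fits (7, 8, 5); releases (2, 1, 2), pool now (9, 9, 7)
  P7: need (2, 3, 4) fits (9, 9, 7); releases (0, 1, 2), pool now (9, 10, 9)
  P3: need (8, 1, 3) fits (9, 10, 9); releases (0, 3, 1), pool now (9, 13, 10)
  P5: need (8, 3, 3) fits (9, 13, 10); releases (0, 1, 0), pool now (9, 14, 10)


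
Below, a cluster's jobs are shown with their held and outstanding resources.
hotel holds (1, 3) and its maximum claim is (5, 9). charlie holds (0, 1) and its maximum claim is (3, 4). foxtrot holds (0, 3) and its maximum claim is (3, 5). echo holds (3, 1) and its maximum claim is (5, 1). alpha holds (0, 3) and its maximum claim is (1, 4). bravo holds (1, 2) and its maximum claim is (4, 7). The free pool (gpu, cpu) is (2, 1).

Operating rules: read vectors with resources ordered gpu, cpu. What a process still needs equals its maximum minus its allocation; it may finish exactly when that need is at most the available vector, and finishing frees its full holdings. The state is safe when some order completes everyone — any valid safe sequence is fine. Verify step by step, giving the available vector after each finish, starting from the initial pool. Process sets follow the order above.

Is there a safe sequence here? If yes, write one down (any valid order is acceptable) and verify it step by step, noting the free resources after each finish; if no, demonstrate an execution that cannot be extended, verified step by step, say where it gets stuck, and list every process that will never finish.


SAFE. One safe sequence: echo, foxtrot, bravo, charlie, hotel, alpha.
Key observation: at echo the run first touches a limit — (2, 0) against (2, 1), exact on a resource it actually requests.
Step-by-step check:
  pool = (2, 1)
  echo: need (2, 0) fits (2, 1); releases (3, 1), pool now (5, 2)
  foxtrot: need (3, 2) fits (5, 2); releases (0, 3), pool now (5, 5)
  bravo: need (3, 5) fits (5, 5); releases (1, 2), pool now (6, 7)
  charlie: need (3, 3) fits (6, 7); releases (0, 1), pool now (6, 8)
  hotel: need (4, 6) fits (6, 8); releases (1, 3), pool now (7, 11)
  alpha: need (1, 1) fits (7, 11); releases (0, 3), pool now (7, 14)


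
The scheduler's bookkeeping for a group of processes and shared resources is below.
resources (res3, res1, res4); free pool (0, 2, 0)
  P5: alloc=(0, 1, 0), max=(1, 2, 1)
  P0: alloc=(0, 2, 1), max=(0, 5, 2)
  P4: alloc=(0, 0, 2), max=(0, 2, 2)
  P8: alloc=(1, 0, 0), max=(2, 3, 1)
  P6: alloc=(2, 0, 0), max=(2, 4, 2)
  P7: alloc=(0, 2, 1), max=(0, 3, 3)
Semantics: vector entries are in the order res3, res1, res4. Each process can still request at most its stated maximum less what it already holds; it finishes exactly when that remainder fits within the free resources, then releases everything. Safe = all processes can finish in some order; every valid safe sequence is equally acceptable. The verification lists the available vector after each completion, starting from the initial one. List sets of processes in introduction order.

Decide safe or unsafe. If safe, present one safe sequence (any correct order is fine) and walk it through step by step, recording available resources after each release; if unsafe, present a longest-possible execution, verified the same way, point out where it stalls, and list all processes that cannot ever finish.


SAFE — a valid safe sequence is P4, P7, P6, P0, P5, P8.
Key observation: P4 is the earliest step where a requested resource binds exactly: need (0, 2, 0), pool (0, 2, 0) at its turn.
Walking it through:
  pool = (0, 2, 0)
  P4: need (0, 2, 0) fits (0, 2, 0); releases (0, 0, 2), pool now (0, 2, 2)
  P7: need (0, 1, 2) fits (0, 2, 2); releases (0, 2, 1), pool now (0, 4, 3)
  P6: need (0, 4, 2) fits (0, 4, 3); releases (2, 0, 0), pool now (2, 4, 3)
  P0: need (0, 3, 1) fits (2, 4, 3); releases (0, 2, 1), pool now (2, 6, 4)
  P5: need (1, 1, 1) fits (2, 6, 4); releases (0, 1, 0), pool now (2, 7, 4)
  P8: need (1, 3, 1) fits (2, 7, 4); releases (1, 0, 0), pool now (3, 7, 4)


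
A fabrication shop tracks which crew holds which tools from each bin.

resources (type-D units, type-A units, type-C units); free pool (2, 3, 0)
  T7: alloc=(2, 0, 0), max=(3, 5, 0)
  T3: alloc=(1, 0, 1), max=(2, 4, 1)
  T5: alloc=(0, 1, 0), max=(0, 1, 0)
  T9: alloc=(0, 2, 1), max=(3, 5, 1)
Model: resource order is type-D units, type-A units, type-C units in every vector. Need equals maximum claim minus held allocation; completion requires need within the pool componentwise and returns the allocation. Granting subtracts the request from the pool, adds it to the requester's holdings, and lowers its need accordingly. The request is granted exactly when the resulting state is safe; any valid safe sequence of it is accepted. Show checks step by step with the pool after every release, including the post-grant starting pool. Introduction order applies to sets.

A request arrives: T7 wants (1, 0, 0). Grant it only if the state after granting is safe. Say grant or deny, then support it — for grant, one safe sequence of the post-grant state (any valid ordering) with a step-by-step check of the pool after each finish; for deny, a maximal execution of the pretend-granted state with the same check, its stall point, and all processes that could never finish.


DENY: after the grant no complete ordering would exist.
Key observation: after T5, T3 the pool peaks at (2, 4, 1), and each blocked process is short somewhere: T7 on type-A units; T9 on type-D units.
On the post-grant state, T5, T3 is a maximal run — nothing extends it. Step-by-step check:
  pool = (1, 3, 0)
  T5 needs (0, 0, 0) <= (1, 3, 0) -> finishes; pool += (0, 1, 0) = (1, 4, 0)
  T3 needs (1, 4, 0) <= (1, 4, 0) -> finishes; pool += (1, 0, 1) = (2, 4, 1)
  blocked: T7 wants (0, 5, 0), pool (2, 4, 1) — not enough type-A units
  blocked: T9 wants (3, 3, 0), pool (2, 4, 1) — not enough type-D units
Post-grant, the permanently blocked set is T7 and T9.


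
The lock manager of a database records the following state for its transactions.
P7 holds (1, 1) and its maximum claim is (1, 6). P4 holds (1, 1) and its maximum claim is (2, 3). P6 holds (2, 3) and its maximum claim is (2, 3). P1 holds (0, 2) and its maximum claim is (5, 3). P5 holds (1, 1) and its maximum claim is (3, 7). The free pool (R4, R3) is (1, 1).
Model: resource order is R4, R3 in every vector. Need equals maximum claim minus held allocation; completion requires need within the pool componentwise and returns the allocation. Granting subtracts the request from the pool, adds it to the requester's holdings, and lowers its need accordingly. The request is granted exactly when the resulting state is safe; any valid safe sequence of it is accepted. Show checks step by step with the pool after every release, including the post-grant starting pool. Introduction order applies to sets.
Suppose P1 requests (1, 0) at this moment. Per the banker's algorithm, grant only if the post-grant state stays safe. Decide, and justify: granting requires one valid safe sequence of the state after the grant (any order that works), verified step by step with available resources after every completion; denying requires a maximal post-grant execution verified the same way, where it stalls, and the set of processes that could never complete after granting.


GRANT: granting preserves safety; a valid post-grant sequence is P6, P4, P7, P1, P5.
Key observation: the grant leaves (0, 1) free — enough for P6, whose release restarts the cascade.
Verifying the post-grant state step by step:
  pool = (0, 1)
  P6: need (0, 0) fits (0, 1); releases (2, 3), pool now (2, 4)
  P4: need (1, 2) fits (2, 4); releases (1, 1), pool now (3, 5)
  P7: need (0, 5) fits (3, 5); releases (1, 1), pool now (4, 6)
  P1: need (4, 1) fits (4, 6); releases (1, 2), pool now (5, 8)
  P5: need (2, 6) fits (5, 8); releases (1, 1), pool now (6, 9)


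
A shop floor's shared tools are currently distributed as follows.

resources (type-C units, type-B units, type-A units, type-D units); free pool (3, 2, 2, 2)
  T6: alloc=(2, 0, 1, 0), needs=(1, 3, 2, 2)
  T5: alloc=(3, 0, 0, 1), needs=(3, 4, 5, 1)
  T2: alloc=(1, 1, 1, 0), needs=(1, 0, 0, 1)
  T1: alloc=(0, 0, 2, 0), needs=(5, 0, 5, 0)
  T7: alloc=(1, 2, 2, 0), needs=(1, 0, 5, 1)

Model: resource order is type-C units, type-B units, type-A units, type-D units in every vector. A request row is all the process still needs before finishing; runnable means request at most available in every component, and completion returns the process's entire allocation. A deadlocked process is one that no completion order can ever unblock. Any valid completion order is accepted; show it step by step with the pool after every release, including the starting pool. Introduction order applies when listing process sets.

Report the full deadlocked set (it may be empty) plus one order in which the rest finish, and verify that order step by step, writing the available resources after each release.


The deadlocked set is T5, T1 and T7.
Key observation: no order helps: past T2, T6, the free pool tops out at (6, 3, 4, 2), below what each blocked process needs in type-A units.
The rest can finish in the order T2, T6. Verifying each step:
  pool = (3, 2, 2, 2)
  run T2 (needs (1, 0, 0, 1), free (3, 2, 2, 2)); after release of (1, 1, 1, 0) the pool is (4, 3, 3, 2)
  run T6 (needs (1, 3, 2, 2), free (4, 3, 3, 2)); after release of (2, 0, 1, 0) the pool is (6, 3, 4, 2)
The blocked processes can never fit:
  blocked: T5 wants (3, 4, 5, 1), pool (6, 3, 4, 2) — not enough type-B units and type-A units
  blocked: T1 wants (5, 0, 5, 0), pool (6, 3, 4, 2) — not enough type-A units
  blocked: T7 wants (1, 0, 5, 1), pool (6, 3, 4, 2) — not enough type-A units


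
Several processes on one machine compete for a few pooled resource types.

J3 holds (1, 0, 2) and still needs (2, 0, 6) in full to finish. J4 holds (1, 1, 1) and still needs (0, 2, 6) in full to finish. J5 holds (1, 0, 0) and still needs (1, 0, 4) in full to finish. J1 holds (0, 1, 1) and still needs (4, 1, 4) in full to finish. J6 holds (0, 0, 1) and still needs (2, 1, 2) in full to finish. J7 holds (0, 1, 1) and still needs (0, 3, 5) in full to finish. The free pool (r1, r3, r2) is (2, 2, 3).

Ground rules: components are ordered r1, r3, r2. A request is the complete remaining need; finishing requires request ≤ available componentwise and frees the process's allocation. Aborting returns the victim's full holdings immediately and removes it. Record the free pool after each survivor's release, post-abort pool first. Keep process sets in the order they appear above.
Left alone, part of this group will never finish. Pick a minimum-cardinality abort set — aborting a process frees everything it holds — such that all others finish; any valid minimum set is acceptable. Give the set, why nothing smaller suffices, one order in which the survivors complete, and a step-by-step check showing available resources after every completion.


Abort J4.
Key observation: no ordering could ever have run J1 before the abort of J4; with (1, 1, 1) back in the pool it fits at step 3.
Why nothing smaller works: aborting no one leaves the state deadlocked as given.
One survivor order: J6, J5, J1, J3, J7. Verifying each step (post-abort pool first):
  pool = (3, 3, 4)
  J6 needs (2, 1, 2) <= (3, 3, 4) -> finishes; pool += (0, 0, 1) = (3, 3, 5)
  J5 needs (1, 0, 4) <= (3, 3, 5) -> finishes; pool += (1, 0, 0) = (4, 3, 5)
  J1 needs (4, 1, 4) <= (4, 3, 5) -> finishes; pool += (0, 1, 1) = (4, 4, 6)
  J3 needs (2, 0, 6) <= (4, 4, 6) -> finishes; pool += (1, 0, 2) = (5, 4, 8)
  J7 needs (0, 3, 5) <= (5, 4, 8) -> finishes; pool += (0, 1, 1) = (5, 5, 9)


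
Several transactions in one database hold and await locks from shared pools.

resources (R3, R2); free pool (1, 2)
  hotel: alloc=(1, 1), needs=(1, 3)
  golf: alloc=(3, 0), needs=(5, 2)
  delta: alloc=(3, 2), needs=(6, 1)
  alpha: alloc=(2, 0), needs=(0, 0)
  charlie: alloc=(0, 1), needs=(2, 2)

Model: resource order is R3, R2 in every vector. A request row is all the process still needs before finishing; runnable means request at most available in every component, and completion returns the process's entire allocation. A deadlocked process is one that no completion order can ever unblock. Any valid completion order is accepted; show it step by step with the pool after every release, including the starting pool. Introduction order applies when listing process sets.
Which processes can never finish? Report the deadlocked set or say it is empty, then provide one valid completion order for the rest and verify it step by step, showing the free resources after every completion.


The deadlocked set is golf and delta.
Key observation: R3 is the bottleneck — with alpha, charlie, hotel done the pool holds (4, 4), short of every remaining need.
The rest can finish in the order alpha, charlie, hotel. Step-by-step check:
  pool = (1, 2)
  alpha: need (0, 0) fits (1, 2); releases (2, 0), pool now (3, 2)
  charlie: need (2, 2) fits (3, 2); releases (0, 1), pool now (3, 3)
  hotel: need (1, 3) fits (3, 3); releases (1, 1), pool now (4, 4)
The blocked processes can never fit:
  blocked: golf wants (5, 2), pool (4, 4) — not enough R3
  blocked: delta wants (6, 1), pool (4, 4) — not enough R3


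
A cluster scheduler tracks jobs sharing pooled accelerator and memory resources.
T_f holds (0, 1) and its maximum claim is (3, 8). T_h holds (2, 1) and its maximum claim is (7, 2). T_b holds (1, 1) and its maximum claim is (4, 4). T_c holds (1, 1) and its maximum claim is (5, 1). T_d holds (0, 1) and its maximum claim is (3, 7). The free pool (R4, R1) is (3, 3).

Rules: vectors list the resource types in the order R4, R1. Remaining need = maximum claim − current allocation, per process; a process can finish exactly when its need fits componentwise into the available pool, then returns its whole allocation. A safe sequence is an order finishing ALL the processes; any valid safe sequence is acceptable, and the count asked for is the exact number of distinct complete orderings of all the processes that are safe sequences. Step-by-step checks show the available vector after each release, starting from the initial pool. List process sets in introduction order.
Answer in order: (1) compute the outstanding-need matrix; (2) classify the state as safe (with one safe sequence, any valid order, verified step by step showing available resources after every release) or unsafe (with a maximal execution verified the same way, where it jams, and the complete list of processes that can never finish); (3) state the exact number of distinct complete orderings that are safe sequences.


(1) Need matrix, components ordered R4, R1:
  T_f: (3, 7)
  T_h: (5, 1)
  T_b: (3, 3)
  T_c: (4, 0)
  T_d: (3, 6)
(2) SAFE, for example via the order T_b, T_c, T_h, T_d, T_f.
Key observation: the first exact fit in this order is T_b — it needs (3, 3) with (3, 3) free, meeting a requested resource to the last unit.
Step-by-step check:
  pool = (3, 3)
  T_b: need (3, 3) fits (3, 3); releases (1, 1), pool now (4, 4)
  T_c: need (4, 0) fits (4, 4); releases (1, 1), pool now (5, 5)
  T_h: need (5, 1) fits (5, 5); releases (2, 1), pool now (7, 6)
  T_d: need (3, 6) fits (7, 6); releases (0, 1), pool now (7, 7)
  T_f: need (3, 7) fits (7, 7); releases (0, 1), pool now (7, 8)
(3) The exact count: 1 of the possible complete orderings is a safe sequence.


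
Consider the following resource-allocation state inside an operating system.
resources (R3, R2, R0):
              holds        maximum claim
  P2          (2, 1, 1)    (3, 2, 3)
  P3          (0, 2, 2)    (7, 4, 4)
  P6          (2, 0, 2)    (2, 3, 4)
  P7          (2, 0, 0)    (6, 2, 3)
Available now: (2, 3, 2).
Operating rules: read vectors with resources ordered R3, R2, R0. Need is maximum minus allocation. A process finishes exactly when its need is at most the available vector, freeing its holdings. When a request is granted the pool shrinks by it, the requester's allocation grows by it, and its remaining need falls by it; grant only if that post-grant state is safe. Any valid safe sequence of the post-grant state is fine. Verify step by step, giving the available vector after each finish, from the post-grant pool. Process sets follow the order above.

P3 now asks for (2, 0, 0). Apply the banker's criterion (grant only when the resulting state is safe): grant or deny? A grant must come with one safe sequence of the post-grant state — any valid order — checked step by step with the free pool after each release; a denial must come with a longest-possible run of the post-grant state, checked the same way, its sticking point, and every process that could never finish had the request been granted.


GRANT: granting preserves safety; a valid post-grant sequence is P6, P2, P7, P3.
Key observation: after the grant the pool drops to (0, 3, 2), which still lets P6 finish first and unwind the rest.
Verifying the post-grant state step by step:
  pool = (0, 3, 2)
  P6: need (0, 3, 2) fits (0, 3, 2); releases (2, 0, 2), pool now (2, 3, 4)
  P2: need (1, 1, 2) fits (2, 3, 4); releases (2, 1, 1), pool now (4, 4, 5)
  P7: need (4, 2, 3) fits (4, 4, 5); releases (2, 0, 0), pool now (6, 4, 5)
  P3: need (5, 2, 2) fits (6, 4, 5); releases (2, 2, 2), pool now (8, 6, 7)


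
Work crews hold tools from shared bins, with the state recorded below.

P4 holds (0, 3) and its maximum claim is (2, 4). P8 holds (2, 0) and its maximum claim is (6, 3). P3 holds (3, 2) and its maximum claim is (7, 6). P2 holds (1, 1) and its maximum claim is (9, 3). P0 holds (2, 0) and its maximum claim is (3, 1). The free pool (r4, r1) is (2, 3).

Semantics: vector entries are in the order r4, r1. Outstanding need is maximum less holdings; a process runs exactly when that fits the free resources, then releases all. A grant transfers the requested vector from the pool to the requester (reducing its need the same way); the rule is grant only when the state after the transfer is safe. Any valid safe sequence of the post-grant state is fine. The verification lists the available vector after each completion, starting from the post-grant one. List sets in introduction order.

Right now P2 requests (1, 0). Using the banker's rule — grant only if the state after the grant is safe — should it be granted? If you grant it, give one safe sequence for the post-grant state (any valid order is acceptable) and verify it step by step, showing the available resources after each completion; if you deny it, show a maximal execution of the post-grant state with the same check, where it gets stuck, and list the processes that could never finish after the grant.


DENY. Granting would leave the state unsafe.
Key observation: once P0, P4 finish, the pool peaks at (3, 6) — and every remaining process still needs more r4 than that.
Pretend the grant happened; the run P0, P4 goes as far as possible. Check, step by step:
  pool = (1, 3)
  P0 needs (1, 1) <= (1, 3) -> finishes; pool += (2, 0) = (3, 3)
  P4 needs (2, 1) <= (3, 3) -> finishes; pool += (0, 3) = (3, 6)
  P8 still needs (4, 3) but only (3, 6) is free — short on r4
  P3 still needs (4, 4) but only (3, 6) is free — short on r4
  P2 still needs (7, 2) but only (3, 6) is free — short on r4
Had the request been granted, P8, P3 and P2 could never finish.


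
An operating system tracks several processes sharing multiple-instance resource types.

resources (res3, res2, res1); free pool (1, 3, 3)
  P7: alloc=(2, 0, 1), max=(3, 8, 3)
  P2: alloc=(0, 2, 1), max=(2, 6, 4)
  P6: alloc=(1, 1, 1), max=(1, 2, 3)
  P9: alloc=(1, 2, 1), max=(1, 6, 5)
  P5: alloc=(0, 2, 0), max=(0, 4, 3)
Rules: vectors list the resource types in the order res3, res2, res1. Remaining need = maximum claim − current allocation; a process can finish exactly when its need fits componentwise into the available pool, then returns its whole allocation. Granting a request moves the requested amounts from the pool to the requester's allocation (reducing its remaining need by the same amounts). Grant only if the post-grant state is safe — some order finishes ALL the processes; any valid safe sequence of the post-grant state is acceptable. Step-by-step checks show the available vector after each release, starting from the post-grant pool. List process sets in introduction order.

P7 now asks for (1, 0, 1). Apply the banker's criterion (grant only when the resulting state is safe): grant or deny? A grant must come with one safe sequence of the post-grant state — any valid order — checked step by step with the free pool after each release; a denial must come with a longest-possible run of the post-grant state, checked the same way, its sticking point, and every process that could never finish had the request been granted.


DENY. Granting would leave the state unsafe.
Key observation: after P6, P5 the pool peaks at (1, 6, 3), and each blocked process is short somewhere: P7 on res2; P2 on res3; P9 on res1.
After a pretend grant, a maximal execution: P6, P5 — then nothing else fits. Check, step by step:
  pool = (0, 3, 2)
  P6: need (0, 1, 2) fits (0, 3, 2); releases (1, 1, 1), pool now (1, 4, 3)
  P5: need (0, 2, 3) fits (1, 4, 3); releases (0, 2, 0), pool now (1, 6, 3)
  P7 still needs (0, 8, 1) but only (1, 6, 3) is free — short on res2
  P2 still needs (2, 4, 3) but only (1, 6, 3) is free — short on res3
  P9 still needs (0, 4, 4) but only (1, 6, 3) is free — short on res1
Post-grant, the permanently blocked set is P7, P2 and P9.


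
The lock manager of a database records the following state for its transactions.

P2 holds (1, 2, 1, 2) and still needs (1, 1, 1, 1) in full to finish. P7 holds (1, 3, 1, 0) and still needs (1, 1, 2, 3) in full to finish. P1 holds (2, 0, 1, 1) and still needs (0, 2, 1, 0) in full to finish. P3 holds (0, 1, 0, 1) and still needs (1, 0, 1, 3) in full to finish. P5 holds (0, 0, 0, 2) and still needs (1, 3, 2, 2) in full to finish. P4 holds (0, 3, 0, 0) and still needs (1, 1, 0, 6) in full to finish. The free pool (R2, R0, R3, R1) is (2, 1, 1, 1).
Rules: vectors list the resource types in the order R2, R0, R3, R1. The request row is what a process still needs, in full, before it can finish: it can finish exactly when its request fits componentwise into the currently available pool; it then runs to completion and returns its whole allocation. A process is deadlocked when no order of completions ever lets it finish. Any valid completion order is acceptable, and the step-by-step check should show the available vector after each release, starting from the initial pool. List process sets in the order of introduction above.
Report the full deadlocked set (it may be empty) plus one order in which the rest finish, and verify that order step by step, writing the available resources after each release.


The deadlocked set is empty.
Key observation: starting with P2, each completion frees enough for the next — no one is permanently blocked.
The rest can finish in the order P2, P3, P7, P1, P5, P4. Walking it through:
  pool = (2, 1, 1, 1)
  run P2 (needs (1, 1, 1, 1), free (2, 1, 1, 1)); after release of (1, 2, 1, 2) the pool is (3, 3, 2, 3)
  run P3 (needs (1, 0, 1, 3), free (3, 3, 2, 3)); after release of (0, 1, 0, 1) the pool is (3, 4, 2, 4)
  run P7 (needs (1, 1, 2, 3), free (3, 4, 2, 4)); after release of (1, 3, 1, 0) the pool is (4, 7, 3, 4)
  run P1 (needs (0, 2, 1, 0), free (4, 7, 3, 4)); after release of (2, 0, 1, 1) the pool is (6, 7, 4, 5)
  run P5 (needs (1, 3, 2, 2), free (6, 7, 4, 5)); after release of (0, 0, 0, 2) the pool is (6, 7, 4, 7)
  run P4 (needs (1, 1, 0, 6), free (6, 7, 4, 7)); after release of (0, 3, 0, 0) the pool is (6, 10, 4, 7)


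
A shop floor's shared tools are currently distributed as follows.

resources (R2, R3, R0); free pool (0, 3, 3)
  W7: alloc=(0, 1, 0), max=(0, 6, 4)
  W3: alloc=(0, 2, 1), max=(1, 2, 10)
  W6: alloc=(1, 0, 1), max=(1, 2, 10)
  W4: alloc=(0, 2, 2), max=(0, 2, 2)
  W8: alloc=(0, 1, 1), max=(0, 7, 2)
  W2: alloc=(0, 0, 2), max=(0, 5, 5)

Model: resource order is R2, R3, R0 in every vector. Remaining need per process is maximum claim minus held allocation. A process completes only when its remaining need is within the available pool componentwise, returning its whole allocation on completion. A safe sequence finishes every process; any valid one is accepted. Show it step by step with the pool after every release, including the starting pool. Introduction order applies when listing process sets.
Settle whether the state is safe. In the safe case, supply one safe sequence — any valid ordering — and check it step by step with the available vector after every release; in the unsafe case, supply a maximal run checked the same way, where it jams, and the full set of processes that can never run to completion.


UNSAFE.
Key observation: the wall is R0: completing W4, W2, W7, W8 brings the pool only to (0, 7, 8), and all the rest need more.
The run W4, W2, W7, W8 cannot be extended any further. Walking it through:
  pool = (0, 3, 3)
  run W4 (needs (0, 0, 0), free (0, 3, 3)); after release of (0, 2, 2) the pool is (0, 5, 5)
  run W2 (needs (0, 5, 3), free (0, 5, 5)); after release of (0, 0, 2) the pool is (0, 5, 7)
  run W7 (needs (0, 5, 4), free (0, 5, 7)); after release of (0, 1, 0) the pool is (0, 6, 7)
  run W8 (needs (0, 6, 1), free (0, 6, 7)); after release of (0, 1, 1) the pool is (0, 7, 8)
  W3 still needs (1, 0, 9) but only (0, 7, 8) is free — short on R2 and R0
  W6 still needs (0, 2, 9) but only (0, 7, 8) is free — short on R0
Processes that can never finish: W3 and W6.


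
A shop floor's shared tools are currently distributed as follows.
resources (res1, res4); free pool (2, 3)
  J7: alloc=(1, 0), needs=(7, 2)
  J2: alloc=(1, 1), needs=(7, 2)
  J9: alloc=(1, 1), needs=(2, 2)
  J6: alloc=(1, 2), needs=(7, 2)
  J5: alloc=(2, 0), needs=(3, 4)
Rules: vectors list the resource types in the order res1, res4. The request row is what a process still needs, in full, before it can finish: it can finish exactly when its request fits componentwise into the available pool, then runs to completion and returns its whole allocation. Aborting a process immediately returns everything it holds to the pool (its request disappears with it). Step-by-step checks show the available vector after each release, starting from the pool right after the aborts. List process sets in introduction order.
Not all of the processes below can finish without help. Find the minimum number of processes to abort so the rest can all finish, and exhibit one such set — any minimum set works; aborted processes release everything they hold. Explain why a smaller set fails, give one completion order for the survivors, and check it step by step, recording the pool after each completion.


Minimum abort set: J2 and J6.
Key observation: the deadlocked J7 becomes finishable only because J2 and J6 released (2, 3); it completes at step 3 below.
Why nothing smaller works — every single abort fails: J7 alone leaves J2 blocked (short on res1); J2 alone leaves J7 blocked (short on res1); J9 alone leaves J7 blocked (short on res1); J6 alone leaves J7 blocked (short on res1); J5 alone leaves J7 blocked (short on res1).
One survivor order: J5, J9, J7. Check, step by step (post-abort pool first):
  pool = (4, 6)
  run J5 (needs (3, 4), free (4, 6)); after release of (2, 0) the pool is (6, 6)
  run J9 (needs (2, 2), free (6, 6)); after release of (1, 1) the pool is (7, 7)
  run J7 (needs (7, 2), free (7, 7)); after release of (1, 0) the pool is (8, 7)


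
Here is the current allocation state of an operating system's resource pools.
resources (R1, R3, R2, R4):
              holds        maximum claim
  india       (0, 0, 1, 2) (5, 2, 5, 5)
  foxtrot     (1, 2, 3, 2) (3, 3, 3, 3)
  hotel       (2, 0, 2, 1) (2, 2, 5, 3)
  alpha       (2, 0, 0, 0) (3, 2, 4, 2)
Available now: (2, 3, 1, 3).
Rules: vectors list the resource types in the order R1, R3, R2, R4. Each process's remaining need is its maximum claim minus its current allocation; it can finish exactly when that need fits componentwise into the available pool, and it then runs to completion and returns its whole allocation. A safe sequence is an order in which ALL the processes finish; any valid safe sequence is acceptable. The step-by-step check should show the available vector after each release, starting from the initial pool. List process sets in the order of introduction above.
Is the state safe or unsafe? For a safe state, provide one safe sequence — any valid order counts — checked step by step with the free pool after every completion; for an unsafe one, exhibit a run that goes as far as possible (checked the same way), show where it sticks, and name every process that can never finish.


SAFE, for example via the order foxtrot, alpha, hotel, india.
Key observation: foxtrot is the earliest step where a requested resource binds exactly: need (2, 1, 0, 1), pool (2, 3, 1, 3) at its turn.
Walking it through:
  pool = (2, 3, 1, 3)
  foxtrot: need (2, 1, 0, 1) fits (2, 3, 1, 3); releases (1, 2, 3, 2), pool now (3, 5, 4, 5)
  alpha: need (1, 2, 4, 2) fits (3, 5, 4, 5); releases (2, 0, 0, 0), pool now (5, 5, 4, 5)
  hotel: need (0, 2, 3, 2) fits (5, 5, 4, 5); releases (2, 0, 2, 1), pool now (7, 5, 6, 6)
  india: need (5, 2, 4, 3) fits (7, 5, 6, 6); releases (0, 0, 1, 2), pool now (7, 5, 7, 8)


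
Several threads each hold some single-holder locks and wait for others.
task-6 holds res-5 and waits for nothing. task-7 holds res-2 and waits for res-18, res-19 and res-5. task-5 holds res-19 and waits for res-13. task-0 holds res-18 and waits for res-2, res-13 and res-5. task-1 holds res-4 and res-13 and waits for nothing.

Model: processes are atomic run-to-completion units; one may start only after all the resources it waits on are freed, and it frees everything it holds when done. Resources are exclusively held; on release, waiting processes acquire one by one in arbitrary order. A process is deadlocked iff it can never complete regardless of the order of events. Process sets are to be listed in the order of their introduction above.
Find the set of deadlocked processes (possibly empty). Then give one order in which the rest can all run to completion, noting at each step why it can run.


Deadlocked set: task-7 and task-0.
Key observation: the knot is the closed ring of waits task-7 -> task-0 -> task-7; no other process is dragged down with it.
A valid finishing order for the others: task-1, task-5, task-6.
Step-by-step check:
  task-1 waits on nothing -> runs at once and releases res-4 and res-13
  run task-5 (all its waits — res-13 — are resolved); releases res-19
  task-6 waits on nothing -> runs at once and releases res-5


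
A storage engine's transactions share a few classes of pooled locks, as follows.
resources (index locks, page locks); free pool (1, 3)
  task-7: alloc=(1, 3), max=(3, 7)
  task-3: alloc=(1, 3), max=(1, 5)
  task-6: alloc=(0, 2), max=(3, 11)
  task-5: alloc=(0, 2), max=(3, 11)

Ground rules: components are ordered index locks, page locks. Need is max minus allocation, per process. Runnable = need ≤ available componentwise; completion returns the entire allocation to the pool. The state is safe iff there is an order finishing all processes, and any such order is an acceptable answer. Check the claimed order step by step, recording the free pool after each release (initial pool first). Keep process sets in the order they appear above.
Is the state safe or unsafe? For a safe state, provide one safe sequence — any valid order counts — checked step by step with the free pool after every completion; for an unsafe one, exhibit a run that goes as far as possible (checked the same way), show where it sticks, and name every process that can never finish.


SAFE — a valid safe sequence is task-3, task-7, task-6, task-5.
Key observation: the order's first zero-slack moment is task-7 ((2, 4) needed, (2, 6) free — a requested resource with nothing to spare).
Check, step by step:
  pool = (1, 3)
  task-3: need (0, 2) fits (1, 3); releases (1, 3), pool now (2, 6)
  task-7: need (2, 4) fits (2, 6); releases (1, 3), pool now (3, 9)
  task-6: need (3, 9) fits (3, 9); releases (0, 2), pool now (3, 11)
  task-5: need (3, 9) fits (3, 11); releases (0, 2), pool now (3, 13)


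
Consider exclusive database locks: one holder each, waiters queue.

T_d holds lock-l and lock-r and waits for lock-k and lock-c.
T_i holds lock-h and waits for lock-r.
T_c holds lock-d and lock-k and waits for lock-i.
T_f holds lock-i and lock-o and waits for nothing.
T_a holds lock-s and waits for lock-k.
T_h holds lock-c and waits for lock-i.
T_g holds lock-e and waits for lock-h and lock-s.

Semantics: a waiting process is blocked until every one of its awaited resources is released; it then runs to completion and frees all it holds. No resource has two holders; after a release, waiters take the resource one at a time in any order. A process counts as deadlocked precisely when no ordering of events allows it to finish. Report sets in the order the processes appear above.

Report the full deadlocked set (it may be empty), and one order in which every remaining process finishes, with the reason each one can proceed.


No process is deadlocked.
Key observation: every chain of waits terminates; starting from the processes that wait on nothing, all the rest unlock in turn.
A valid finishing order for the others: T_f, T_c, T_h, T_d, T_a, T_i, T_g.
Verifying each step:
  T_f: no waits; runs immediately, freeing lock-i and lock-o
  T_c waits on lock-i — all released -> runs and releases lock-d and lock-k
  T_h waits on lock-i — all released -> runs and releases lock-c
  T_d waits on lock-k and lock-c — all released -> runs and releases lock-l and lock-r
  T_a waits on lock-k — all released -> runs and releases lock-s
  T_i waits on lock-r — all released -> runs and releases lock-h
  T_g waits on lock-h and lock-s — all released -> runs and releases lock-e


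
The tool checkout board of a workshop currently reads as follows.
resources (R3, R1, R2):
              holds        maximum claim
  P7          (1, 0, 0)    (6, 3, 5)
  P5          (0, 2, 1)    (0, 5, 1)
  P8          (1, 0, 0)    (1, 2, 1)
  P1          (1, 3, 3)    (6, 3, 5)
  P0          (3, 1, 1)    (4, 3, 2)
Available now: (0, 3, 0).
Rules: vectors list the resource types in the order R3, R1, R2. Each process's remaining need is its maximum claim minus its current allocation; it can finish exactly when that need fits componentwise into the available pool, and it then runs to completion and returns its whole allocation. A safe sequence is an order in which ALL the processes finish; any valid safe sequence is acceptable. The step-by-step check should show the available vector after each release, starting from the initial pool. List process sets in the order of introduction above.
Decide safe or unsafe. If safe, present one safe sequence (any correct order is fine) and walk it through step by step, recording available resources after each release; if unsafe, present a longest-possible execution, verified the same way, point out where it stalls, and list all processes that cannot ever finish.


UNSAFE.
Key observation: once P5, P8, P0 finish, the pool peaks at (4, 6, 2) — and every remaining process still needs more R3 than that.
Going as far as possible: P5, P8, P0; after that, nothing fits. Check, step by step:
  pool = (0, 3, 0)
  P5: need (0, 3, 0) fits (0, 3, 0); releases (0, 2, 1), pool now (0, 5, 1)
  P8: need (0, 2, 1) fits (0, 5, 1); releases (1, 0, 0), pool now (1, 5, 1)
  P0: need (1, 2, 1) fits (1, 5, 1); releases (3, 1, 1), pool now (4, 6, 2)
  blocked: P7 wants (5, 3, 5), pool (4, 6, 2) — not enough R3 and R2
  blocked: P1 wants (5, 0, 2), pool (4, 6, 2) — not enough R3
Never able to finish: P7 and P1.


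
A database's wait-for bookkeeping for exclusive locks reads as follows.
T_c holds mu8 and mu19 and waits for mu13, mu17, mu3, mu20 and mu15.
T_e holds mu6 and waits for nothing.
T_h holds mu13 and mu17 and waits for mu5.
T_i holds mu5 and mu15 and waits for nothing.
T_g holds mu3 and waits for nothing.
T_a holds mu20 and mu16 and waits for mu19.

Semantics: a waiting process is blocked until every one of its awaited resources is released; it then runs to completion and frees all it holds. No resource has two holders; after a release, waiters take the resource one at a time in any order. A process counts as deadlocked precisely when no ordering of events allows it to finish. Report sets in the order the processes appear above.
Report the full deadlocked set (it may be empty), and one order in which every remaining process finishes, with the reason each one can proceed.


The deadlocked set is T_c and T_a.
Key observation: the knot is the closed ring of waits T_c -> T_a -> T_c; no other process is dragged down with it.
One completion order for the rest: T_i, T_e, T_h, T_g.
Check, step by step:
  run T_i (it waits on nothing); releases mu5 and mu15
  run T_e (it waits on nothing); releases mu6
  run T_h (all its waits — mu5 — are resolved); releases mu13 and mu17
  run T_g (it waits on nothing); releases mu3


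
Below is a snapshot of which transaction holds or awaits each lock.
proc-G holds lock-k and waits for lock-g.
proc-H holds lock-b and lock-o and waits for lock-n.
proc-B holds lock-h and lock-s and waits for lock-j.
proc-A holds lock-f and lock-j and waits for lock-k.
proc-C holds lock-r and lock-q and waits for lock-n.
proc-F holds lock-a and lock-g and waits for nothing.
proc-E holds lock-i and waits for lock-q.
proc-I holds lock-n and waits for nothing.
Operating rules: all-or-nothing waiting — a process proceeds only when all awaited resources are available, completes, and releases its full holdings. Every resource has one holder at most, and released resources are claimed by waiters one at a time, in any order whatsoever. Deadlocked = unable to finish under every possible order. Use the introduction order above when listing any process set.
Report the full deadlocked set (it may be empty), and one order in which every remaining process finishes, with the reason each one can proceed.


Nothing here is deadlocked.
Key observation: every chain of waits terminates; starting from the processes that wait on nothing, all the rest unlock in turn.
One completion order for the rest: proc-I, proc-F, proc-G, proc-H, proc-A, proc-B, proc-C, proc-E.
Step-by-step check:
  proc-I waits on nothing -> runs at once and releases lock-n
  proc-F waits on nothing -> runs at once and releases lock-a and lock-g
  proc-G: everything it awaited (lock-g) is free; runs, freeing lock-k
  proc-H: everything it awaited (lock-n) is free; runs, freeing lock-b and lock-o
  proc-A: everything it awaited (lock-k) is free; runs, freeing lock-f and lock-j
  proc-B: everything it awaited (lock-j) is free; runs, freeing lock-h and lock-s
  proc-C: everything it awaited (lock-n) is free; runs, freeing lock-r and lock-q
  proc-E: everything it awaited (lock-q) is free; runs, freeing lock-i
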